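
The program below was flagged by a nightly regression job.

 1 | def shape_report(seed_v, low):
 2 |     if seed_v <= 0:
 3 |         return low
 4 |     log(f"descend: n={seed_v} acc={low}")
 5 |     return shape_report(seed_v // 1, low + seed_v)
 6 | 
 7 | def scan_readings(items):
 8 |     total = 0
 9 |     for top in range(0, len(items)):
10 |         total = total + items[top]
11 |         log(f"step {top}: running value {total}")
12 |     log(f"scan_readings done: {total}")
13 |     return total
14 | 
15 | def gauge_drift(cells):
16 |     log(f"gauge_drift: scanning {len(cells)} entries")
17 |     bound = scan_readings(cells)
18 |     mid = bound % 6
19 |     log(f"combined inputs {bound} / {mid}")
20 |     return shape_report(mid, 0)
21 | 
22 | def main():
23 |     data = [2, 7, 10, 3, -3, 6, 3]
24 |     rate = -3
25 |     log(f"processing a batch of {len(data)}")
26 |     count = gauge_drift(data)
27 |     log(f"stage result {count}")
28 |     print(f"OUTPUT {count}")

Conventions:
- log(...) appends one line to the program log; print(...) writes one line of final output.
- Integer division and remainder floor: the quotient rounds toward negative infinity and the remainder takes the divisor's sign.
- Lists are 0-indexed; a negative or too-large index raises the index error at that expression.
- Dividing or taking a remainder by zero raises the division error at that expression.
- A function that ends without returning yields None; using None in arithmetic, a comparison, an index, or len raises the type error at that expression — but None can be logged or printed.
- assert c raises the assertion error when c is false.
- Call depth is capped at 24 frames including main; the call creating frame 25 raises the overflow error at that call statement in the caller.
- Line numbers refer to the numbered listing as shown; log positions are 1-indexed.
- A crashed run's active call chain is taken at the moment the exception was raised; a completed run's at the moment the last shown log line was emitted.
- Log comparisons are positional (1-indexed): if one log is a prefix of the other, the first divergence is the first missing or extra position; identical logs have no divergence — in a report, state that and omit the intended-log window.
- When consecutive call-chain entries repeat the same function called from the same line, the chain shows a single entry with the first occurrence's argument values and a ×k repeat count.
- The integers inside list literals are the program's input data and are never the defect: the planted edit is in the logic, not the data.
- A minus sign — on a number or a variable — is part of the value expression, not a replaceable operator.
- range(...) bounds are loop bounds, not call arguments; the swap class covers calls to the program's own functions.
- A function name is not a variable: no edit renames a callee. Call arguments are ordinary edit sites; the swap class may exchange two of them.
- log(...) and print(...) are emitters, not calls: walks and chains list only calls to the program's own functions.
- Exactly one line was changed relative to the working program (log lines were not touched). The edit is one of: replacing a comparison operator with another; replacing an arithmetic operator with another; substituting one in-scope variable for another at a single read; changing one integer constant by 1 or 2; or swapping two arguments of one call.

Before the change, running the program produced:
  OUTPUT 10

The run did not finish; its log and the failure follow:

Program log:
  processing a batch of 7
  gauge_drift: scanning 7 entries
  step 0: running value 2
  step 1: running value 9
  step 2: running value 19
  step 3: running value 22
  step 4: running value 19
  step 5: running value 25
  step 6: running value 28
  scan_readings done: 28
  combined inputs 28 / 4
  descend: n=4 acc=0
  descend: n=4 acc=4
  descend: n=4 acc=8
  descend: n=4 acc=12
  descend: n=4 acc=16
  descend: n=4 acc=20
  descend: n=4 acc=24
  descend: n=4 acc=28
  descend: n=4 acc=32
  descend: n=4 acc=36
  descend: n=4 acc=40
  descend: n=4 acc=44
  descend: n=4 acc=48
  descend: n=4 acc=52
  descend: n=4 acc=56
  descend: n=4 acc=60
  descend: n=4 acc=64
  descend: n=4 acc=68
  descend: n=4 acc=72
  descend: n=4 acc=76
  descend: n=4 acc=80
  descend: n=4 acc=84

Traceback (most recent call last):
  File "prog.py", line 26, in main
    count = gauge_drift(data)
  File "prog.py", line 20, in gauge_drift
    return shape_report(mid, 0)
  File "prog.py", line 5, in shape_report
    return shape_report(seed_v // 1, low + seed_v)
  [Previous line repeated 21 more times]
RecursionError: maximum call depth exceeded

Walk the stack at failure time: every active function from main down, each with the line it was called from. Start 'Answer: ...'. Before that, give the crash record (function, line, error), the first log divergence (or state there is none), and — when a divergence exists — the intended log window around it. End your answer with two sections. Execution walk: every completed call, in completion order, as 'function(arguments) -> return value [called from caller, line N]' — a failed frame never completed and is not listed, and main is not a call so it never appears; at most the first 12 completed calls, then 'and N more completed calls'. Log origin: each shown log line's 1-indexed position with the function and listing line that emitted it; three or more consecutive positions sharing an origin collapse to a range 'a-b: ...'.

Answer: main -> gauge_drift (called at line 26) -> shape_report (called at line 20) -> shape_report (called at line 5) ×21.
Key fact: The log first diverges at position 13: the faulty run prints 'descend: n=4 acc=4' where the working version prints 'descend: n=3 acc=4'.
Crash: shape_report, line 5, RecursionError.
First divergence: position 13; shown 'descend: n=4 acc=4' vs intended 'descend: n=3 acc=4'.
Intended log window:
  11: combined inputs 28 / 4
  12: descend: n=4 acc=0
  13: descend: n=3 acc=4
  14: descend: n=2 acc=7
Execution walk:
  scan_readings([2, 7, 10, 3, -3, 6, 3]) -> 28  [called from gauge_drift, line 17]
Origin of each log line:
  1: from main, line 25
  2: from gauge_drift, line 16
  3-9: from scan_readings, line 11
  10: from scan_readings, line 12
  11: from gauge_drift, line 19
  12-33: from shape_report, line 4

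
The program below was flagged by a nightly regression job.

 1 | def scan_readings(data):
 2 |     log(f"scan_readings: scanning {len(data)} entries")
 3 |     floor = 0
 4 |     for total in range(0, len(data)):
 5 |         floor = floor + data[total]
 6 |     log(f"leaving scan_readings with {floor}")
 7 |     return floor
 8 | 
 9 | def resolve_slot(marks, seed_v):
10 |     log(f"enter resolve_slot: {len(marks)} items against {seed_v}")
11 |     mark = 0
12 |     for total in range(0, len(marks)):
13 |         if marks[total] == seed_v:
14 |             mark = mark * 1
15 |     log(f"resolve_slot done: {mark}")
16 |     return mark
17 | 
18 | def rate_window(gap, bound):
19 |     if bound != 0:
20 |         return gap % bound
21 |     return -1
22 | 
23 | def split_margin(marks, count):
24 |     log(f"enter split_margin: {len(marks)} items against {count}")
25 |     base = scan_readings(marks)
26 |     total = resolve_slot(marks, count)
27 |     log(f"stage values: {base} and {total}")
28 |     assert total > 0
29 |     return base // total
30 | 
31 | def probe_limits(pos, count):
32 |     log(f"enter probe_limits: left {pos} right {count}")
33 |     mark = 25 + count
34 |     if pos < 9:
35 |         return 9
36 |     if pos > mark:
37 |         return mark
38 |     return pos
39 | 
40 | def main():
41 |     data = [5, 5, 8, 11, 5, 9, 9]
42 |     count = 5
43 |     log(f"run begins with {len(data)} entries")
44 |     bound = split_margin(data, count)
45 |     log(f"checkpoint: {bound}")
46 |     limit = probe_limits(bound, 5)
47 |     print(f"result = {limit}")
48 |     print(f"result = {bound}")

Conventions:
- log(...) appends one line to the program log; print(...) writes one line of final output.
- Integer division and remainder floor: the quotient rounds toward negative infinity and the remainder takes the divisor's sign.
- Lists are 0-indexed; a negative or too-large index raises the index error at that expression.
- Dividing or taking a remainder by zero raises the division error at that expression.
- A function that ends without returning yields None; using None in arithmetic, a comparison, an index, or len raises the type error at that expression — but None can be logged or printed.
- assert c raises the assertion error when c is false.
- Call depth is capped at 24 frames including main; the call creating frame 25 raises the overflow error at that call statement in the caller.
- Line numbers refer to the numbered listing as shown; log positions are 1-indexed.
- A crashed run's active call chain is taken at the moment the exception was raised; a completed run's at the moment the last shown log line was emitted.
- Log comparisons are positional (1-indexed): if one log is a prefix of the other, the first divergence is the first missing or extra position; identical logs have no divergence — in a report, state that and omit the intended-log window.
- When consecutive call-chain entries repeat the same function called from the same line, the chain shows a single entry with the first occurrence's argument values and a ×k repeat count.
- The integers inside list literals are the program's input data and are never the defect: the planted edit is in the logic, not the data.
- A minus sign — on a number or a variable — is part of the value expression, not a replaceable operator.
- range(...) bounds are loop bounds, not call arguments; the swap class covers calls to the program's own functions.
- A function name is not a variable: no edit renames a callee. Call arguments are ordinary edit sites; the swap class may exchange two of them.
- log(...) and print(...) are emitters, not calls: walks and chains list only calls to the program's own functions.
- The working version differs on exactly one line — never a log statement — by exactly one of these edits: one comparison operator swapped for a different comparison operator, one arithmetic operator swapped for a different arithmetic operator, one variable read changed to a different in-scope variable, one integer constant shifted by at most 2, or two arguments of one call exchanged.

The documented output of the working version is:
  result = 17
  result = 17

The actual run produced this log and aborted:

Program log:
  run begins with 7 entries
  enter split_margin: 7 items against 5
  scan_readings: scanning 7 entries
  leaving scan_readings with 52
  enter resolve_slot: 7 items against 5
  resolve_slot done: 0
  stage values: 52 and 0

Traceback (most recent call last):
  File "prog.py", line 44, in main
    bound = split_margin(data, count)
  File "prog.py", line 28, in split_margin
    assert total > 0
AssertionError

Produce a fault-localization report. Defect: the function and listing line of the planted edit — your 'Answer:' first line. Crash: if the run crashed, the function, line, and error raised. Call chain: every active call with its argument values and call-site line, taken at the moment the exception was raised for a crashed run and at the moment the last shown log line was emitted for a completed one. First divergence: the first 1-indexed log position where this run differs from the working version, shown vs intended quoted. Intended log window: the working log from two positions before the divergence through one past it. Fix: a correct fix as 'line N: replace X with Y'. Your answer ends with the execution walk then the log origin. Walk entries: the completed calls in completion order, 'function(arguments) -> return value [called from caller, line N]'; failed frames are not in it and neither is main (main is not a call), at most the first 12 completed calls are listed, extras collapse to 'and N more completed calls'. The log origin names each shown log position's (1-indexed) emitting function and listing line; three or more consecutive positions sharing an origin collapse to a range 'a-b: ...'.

Answer: the defect is in resolve_slot at line 14.
The tell: Everything matches until log position 6, which reads 'resolve_slot done: 0' in place of 'resolve_slot done: 3'.
Crash: split_margin, line 28, AssertionError.
Call chain: main -> split_margin([5, 5, 8, 11, 5, 9, 9], 5) (called at line 44).
First divergence: at position 6 the run shows 'resolve_slot done: 0' where the working version logs 'resolve_slot done: 3'.
Intended log window:
  4: leaving scan_readings with 52
  5: enter resolve_slot: 7 items against 5
  6: resolve_slot done: 3
  7: stage values: 52 and 3
Execution walk:
  scan_readings([5, 5, 8, 11, 5, 9, 9]) -> 52  [called from split_margin, line 25]
  resolve_slot([5, 5, 8, 11, 5, 9, 9], 5) -> 0  [called from split_margin, line 26]
Origin of each log line:
  1: emitted by main (line 43)
  2: emitted by split_margin (line 24)
  3: emitted by scan_readings (line 2)
  4: emitted by scan_readings (line 6)
  5: emitted by resolve_slot (line 10)
  6: emitted by resolve_slot (line 15)
  7: emitted by split_margin (line 27)
A correct fix: line 14: replace `*` with `+`.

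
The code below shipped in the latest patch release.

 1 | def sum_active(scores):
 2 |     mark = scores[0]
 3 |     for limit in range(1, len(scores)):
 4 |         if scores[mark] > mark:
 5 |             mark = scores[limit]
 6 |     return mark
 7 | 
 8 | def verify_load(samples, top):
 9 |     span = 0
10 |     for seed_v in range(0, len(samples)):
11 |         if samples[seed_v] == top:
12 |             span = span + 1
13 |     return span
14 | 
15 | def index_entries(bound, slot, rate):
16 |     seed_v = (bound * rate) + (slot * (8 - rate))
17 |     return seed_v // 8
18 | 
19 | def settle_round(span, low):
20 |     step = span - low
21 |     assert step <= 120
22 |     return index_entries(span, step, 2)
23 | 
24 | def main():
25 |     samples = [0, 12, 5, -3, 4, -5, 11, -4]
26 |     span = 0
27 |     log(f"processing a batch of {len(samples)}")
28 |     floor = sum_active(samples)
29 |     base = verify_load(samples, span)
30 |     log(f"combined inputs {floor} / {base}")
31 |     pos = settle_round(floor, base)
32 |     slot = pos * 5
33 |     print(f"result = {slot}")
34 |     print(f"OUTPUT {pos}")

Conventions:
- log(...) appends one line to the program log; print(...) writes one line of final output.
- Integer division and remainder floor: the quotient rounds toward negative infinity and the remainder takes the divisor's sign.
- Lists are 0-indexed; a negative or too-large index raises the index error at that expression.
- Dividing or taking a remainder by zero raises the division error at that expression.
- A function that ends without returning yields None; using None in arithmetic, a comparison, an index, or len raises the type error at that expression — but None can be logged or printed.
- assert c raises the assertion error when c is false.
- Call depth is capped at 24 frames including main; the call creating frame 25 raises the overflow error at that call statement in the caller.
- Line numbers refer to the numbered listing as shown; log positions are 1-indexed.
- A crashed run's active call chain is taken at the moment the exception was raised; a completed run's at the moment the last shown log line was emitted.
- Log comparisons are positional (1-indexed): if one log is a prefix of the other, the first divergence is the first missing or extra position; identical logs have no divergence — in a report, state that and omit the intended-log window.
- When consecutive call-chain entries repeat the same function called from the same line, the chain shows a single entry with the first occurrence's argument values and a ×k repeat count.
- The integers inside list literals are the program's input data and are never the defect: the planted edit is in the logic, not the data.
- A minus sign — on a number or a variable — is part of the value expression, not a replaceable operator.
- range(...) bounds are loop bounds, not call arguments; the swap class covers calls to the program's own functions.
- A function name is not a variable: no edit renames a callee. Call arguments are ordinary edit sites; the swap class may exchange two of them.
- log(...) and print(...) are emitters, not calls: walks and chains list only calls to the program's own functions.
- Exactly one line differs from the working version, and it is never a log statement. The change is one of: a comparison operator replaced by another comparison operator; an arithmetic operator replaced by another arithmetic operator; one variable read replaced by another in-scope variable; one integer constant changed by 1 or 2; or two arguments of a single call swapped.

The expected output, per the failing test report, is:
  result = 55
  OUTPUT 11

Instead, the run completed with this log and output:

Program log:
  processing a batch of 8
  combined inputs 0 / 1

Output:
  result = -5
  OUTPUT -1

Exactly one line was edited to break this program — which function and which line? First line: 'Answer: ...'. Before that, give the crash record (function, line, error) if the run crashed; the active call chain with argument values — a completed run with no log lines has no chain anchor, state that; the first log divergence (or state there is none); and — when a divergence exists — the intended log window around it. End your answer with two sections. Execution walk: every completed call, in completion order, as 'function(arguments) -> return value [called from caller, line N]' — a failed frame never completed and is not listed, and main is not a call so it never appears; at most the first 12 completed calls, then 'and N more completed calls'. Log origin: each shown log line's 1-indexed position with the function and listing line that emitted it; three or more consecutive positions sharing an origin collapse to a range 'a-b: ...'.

Answer: the defect is in sum_active at line 4.
The tell: The log first diverges at position 2: the faulty run prints 'combined inputs 0 / 1' where the working version prints 'combined inputs 12 / 1'.
Call chain: main.
First divergence: position 2 — the shown line 'combined inputs 0 / 1' should read 'combined inputs 12 / 1'.
Intended log window:
  1: processing a batch of 8
  2: combined inputs 12 / 1
Execution walk:
  sum_active([0, 12, 5, -3, 4, -5, 11, -4]) -> 0  [called from main, line 28]
  verify_load([0, 12, 5, -3, 4, -5, 11, -4], 0) -> 1  [called from main, line 29]
  index_entries(0, -1, 2) -> -1  [called from settle_round, line 22]
  settle_round(0, 1) -> -1  [called from main, line 31]
Log origin:
  1 — main, line 27
  2 — main, line 30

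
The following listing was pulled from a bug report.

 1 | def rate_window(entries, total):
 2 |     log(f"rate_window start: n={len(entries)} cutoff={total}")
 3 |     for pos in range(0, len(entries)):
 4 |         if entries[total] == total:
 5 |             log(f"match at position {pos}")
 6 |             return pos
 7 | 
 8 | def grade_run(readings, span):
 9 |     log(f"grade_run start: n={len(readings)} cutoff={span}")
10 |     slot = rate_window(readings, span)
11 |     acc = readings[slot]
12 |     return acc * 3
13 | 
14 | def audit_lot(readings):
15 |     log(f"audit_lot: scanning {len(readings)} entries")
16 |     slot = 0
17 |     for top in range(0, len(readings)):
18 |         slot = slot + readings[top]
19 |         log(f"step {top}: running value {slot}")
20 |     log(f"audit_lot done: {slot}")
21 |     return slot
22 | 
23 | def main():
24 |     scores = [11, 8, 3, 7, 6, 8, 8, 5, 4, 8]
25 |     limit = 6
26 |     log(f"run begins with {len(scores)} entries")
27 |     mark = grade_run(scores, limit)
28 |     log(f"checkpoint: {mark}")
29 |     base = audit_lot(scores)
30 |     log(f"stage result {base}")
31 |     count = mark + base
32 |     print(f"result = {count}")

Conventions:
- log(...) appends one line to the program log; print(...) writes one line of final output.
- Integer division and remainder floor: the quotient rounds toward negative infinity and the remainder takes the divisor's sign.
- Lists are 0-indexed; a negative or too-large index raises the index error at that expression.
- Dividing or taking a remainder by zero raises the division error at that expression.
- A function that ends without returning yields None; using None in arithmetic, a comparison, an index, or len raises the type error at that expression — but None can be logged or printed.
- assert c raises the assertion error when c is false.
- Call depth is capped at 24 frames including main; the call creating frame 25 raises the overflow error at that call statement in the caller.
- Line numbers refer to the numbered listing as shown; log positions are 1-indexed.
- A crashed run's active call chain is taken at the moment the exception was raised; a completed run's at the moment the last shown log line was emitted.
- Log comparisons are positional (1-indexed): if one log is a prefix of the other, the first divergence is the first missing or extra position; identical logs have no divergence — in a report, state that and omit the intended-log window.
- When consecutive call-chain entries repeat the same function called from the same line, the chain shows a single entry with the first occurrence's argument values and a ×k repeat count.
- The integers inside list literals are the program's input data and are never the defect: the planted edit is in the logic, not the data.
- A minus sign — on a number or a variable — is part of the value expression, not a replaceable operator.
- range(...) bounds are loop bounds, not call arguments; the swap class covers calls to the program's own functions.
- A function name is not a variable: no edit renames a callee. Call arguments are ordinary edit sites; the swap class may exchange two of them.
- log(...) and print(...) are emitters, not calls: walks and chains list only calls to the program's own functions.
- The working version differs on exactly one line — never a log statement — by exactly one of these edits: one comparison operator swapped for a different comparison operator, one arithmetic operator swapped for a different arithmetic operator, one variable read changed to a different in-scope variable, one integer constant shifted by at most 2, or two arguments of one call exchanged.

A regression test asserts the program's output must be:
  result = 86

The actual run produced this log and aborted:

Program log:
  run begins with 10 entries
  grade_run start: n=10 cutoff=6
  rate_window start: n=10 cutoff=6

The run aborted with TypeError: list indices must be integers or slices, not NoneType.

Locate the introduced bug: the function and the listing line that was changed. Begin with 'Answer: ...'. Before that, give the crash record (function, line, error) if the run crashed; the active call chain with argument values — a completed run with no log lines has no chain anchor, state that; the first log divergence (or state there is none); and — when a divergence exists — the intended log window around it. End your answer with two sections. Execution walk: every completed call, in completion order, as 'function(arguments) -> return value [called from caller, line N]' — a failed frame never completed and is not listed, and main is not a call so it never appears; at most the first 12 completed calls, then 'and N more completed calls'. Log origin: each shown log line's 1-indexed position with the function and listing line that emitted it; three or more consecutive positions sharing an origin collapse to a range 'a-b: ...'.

Answer: the defect is in rate_window at line 4.
Key fact: Only 3 log lines were emitted before the run died; the intended continuation was 'match at position 4'.
Crash: grade_run, line 11, TypeError.
Call chain: main -> grade_run([11, 8, 3, 7, 6, 8, 8, 5, 4, 8], 6) (called at line 27).
First divergence: position 4; the shown log stops at 3 lines while the working version next logs 'match at position 4'.
Intended log window:
  2: grade_run start: n=10 cutoff=6
  3: rate_window start: n=10 cutoff=6
  4: match at position 4
  5: checkpoint: 18
Execution walk:
  rate_window([11, 8, 3, 7, 6, 8, 8, 5, 4, 8], 6) -> None  [called from grade_run, line 10]
Origin of each log line:
  1 — main, line 26
  2 — grade_run, line 9
  3 — rate_window, line 2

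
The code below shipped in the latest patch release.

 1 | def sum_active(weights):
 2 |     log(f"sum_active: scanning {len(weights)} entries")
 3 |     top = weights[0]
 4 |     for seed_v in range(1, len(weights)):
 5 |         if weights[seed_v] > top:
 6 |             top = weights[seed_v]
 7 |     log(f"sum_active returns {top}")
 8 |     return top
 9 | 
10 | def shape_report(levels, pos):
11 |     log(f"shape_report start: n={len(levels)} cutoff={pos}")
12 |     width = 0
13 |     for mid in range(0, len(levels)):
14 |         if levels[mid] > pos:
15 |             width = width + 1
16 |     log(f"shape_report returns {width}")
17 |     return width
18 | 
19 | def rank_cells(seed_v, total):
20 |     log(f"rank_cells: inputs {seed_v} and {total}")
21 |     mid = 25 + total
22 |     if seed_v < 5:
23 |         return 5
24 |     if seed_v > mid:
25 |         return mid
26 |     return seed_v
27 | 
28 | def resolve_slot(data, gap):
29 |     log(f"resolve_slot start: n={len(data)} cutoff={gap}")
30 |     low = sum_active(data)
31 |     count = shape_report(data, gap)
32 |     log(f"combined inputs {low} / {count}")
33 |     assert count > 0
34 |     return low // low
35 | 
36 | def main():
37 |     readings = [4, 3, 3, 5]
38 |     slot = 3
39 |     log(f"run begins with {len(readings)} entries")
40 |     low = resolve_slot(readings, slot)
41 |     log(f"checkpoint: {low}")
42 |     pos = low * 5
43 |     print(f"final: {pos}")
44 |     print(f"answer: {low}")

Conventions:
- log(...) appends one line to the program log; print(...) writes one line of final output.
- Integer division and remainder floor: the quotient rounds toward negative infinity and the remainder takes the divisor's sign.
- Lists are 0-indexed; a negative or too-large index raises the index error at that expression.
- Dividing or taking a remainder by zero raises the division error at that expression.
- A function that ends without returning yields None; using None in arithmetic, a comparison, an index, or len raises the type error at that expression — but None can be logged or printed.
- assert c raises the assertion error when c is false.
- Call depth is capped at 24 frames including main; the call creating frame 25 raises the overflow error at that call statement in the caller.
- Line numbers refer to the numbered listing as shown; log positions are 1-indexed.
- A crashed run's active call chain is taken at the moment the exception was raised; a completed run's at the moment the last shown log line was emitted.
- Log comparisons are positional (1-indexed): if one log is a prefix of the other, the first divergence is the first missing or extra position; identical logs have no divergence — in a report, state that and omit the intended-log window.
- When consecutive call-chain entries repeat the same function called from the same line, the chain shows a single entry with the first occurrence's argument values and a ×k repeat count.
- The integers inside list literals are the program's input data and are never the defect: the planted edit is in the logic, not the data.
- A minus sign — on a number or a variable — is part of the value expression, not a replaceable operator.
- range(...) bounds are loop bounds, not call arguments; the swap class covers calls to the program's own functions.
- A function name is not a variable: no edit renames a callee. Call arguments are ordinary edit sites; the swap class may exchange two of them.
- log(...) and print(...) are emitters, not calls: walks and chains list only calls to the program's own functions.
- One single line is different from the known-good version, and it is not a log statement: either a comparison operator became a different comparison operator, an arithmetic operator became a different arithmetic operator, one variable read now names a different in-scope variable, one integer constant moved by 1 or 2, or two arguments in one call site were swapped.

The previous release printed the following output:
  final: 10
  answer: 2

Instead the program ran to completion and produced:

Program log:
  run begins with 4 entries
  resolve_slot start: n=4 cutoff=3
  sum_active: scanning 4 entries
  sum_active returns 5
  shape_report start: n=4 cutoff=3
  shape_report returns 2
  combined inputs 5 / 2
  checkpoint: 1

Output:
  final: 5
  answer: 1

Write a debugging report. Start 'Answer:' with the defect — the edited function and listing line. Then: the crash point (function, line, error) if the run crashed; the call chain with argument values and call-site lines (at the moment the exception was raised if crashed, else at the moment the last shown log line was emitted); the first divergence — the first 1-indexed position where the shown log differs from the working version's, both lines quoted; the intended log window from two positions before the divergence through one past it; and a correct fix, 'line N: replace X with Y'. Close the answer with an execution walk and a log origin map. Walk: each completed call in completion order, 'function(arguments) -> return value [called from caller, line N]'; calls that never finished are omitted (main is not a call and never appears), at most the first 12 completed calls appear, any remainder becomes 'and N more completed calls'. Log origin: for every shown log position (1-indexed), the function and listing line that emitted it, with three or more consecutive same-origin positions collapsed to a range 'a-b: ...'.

Answer: the defect is in resolve_slot at line 34.
The tell: Log line 8 is where behavior first shows: 'checkpoint: 1' appears instead of 'checkpoint: 2'.
Call chain: main.
First divergence: position 8; shown 'checkpoint: 1' vs intended 'checkpoint: 2'.
Intended log window:
  6: shape_report returns 2
  7: combined inputs 5 / 2
  8: checkpoint: 2
Execution walk:
  sum_active([4, 3, 3, 5]) -> 5  [called from resolve_slot, line 30]
  shape_report([4, 3, 3, 5], 3) -> 2  [called from resolve_slot, line 31]
  resolve_slot([4, 3, 3, 5], 3) -> 1  [called from main, line 40]
Log origin:
  1: emitted by main (line 39)
  2: emitted by resolve_slot (line 29)
  3: emitted by sum_active (line 2)
  4: emitted by sum_active (line 7)
  5: emitted by shape_report (line 11)
  6: emitted by shape_report (line 16)
  7: emitted by resolve_slot (line 32)
  8: emitted by main (line 41)
A correct fix: line 34: replace `low // low` with `low // count`.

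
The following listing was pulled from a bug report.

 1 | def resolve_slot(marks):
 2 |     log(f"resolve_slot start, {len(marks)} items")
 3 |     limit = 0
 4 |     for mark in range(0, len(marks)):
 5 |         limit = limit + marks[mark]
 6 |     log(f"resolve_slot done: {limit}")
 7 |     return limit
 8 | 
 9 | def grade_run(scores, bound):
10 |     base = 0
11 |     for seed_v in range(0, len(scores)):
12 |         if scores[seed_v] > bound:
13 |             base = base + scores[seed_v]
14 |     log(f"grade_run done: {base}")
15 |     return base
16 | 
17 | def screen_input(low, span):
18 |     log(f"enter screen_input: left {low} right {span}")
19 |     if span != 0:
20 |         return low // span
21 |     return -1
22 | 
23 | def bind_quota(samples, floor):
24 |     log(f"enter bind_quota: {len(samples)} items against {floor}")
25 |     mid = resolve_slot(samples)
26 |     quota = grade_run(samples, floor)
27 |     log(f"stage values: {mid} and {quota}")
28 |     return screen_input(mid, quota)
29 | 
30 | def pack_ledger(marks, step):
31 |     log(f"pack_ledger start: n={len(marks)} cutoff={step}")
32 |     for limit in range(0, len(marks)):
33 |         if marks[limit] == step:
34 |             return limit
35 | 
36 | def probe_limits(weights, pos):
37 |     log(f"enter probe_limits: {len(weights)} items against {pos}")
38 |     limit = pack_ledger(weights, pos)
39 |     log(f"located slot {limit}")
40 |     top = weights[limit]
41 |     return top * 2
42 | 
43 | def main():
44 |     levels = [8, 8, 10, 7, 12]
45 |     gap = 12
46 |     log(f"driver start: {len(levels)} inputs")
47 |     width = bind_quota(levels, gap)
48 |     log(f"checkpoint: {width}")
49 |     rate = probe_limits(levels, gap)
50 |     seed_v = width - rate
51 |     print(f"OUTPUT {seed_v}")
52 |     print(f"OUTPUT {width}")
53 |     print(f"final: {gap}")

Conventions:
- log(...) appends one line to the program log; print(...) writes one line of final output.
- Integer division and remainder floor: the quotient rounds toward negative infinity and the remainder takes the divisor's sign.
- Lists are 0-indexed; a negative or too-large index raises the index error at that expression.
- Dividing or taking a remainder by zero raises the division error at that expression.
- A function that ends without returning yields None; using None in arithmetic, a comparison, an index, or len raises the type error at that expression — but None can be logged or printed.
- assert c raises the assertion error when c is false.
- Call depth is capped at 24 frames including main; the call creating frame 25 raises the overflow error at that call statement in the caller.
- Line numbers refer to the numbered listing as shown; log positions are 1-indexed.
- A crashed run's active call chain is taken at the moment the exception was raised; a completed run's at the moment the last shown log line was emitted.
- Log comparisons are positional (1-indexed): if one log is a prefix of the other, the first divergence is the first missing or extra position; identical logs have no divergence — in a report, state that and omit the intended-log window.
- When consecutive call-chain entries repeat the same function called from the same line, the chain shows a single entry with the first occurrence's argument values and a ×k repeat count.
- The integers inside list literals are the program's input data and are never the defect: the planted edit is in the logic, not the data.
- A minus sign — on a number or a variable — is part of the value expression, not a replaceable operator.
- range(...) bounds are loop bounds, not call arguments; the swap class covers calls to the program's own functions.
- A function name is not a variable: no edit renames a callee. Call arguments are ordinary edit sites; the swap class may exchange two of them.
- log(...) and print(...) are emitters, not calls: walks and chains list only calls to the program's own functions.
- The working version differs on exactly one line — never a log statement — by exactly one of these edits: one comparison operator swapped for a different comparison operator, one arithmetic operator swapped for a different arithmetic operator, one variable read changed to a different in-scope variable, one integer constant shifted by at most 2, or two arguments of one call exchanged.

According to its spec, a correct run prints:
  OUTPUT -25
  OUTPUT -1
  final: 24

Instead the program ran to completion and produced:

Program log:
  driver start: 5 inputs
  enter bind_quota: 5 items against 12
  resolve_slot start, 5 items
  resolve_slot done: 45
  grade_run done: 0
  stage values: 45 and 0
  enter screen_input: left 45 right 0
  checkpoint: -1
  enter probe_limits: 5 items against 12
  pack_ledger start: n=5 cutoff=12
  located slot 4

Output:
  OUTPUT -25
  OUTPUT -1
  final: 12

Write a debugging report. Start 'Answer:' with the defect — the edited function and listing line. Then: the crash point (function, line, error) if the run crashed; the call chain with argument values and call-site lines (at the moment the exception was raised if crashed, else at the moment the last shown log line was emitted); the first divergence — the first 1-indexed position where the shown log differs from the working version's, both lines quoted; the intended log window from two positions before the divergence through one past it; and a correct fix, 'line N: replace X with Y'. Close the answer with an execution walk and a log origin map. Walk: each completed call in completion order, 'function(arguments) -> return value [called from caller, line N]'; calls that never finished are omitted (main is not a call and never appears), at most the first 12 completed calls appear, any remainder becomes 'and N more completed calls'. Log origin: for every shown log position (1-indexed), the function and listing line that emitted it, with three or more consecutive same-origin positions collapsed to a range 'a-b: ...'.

Answer: the defect is in main at line 53.
The tell: Log streams are identical — the defect surfaces only in the printed output.
Call chain: main -> probe_limits([8, 8, 10, 7, 12], 12) (called at line 49).
First divergence: none; the two logs match at every position.
Execution walk:
  resolve_slot([8, 8, 10, 7, 12]) -> 45  [called from bind_quota, line 25]
  grade_run([8, 8, 10, 7, 12], 12) -> 0  [called from bind_quota, line 26]
  screen_input(45, 0) -> -1  [called from bind_quota, line 28]
  bind_quota([8, 8, 10, 7, 12], 12) -> -1  [called from main, line 47]
  pack_ledger([8, 8, 10, 7, 12], 12) -> 4  [called from probe_limits, line 38]
  probe_limits([8, 8, 10, 7, 12], 12) -> 24  [called from main, line 49]
Log origins:
  1: logged in main at line 46
  2: logged in bind_quota at line 24
  3: logged in resolve_slot at line 2
  4: logged in resolve_slot at line 6
  5: logged in grade_run at line 14
  6: logged in bind_quota at line 27
  7: logged in screen_input at line 18
  8: logged in main at line 48
  9: logged in probe_limits at line 37
  10: logged in pack_ledger at line 31
  11: logged in probe_limits at line 39
A correct fix: line 53: replace `gap` with `rate`.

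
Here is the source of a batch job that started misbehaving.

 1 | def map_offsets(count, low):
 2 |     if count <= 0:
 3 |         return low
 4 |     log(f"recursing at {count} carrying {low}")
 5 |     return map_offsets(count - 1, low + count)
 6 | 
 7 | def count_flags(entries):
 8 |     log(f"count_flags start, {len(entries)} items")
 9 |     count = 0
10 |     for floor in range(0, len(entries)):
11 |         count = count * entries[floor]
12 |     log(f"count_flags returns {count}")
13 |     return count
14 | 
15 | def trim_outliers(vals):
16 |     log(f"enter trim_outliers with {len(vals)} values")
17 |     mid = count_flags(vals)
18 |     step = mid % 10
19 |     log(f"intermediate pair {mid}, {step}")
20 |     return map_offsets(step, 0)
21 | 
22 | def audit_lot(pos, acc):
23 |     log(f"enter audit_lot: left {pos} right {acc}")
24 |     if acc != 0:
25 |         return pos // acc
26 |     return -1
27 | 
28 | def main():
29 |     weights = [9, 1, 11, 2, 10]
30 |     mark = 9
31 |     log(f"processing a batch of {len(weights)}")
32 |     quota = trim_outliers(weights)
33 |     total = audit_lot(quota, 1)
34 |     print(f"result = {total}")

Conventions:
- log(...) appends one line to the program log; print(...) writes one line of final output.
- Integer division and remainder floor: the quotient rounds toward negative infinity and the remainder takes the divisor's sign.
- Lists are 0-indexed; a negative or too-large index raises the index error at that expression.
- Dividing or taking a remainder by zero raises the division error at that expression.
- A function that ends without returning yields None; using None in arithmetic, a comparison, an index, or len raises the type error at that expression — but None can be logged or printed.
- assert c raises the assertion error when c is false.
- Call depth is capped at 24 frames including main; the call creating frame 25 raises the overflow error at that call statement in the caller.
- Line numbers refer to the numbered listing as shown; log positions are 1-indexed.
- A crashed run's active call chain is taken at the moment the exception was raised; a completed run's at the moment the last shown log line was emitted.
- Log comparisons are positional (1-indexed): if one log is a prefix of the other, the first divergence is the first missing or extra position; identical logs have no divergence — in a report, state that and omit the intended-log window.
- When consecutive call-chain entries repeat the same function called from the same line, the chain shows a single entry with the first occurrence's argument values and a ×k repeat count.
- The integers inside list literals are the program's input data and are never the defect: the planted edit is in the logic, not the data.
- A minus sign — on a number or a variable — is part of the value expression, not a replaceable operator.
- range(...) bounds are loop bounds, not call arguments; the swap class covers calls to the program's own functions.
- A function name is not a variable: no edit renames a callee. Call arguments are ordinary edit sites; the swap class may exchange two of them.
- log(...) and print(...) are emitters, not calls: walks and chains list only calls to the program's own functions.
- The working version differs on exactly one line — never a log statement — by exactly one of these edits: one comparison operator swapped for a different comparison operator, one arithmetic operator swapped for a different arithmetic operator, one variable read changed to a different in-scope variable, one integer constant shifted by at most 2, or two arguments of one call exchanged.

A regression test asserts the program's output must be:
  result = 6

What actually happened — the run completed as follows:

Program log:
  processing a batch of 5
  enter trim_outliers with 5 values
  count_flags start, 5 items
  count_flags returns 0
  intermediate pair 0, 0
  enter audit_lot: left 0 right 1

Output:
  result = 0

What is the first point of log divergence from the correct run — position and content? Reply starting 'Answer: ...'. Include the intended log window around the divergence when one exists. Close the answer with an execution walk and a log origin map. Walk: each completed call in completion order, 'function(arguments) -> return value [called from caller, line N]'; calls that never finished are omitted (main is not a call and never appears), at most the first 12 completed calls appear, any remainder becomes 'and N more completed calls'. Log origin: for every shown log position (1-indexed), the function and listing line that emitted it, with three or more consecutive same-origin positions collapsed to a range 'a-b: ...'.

Answer: position 4 — shown 'count_flags returns 0', intended 'count_flags returns 33'.
Intended log window:
  2: enter trim_outliers with 5 values
  3: count_flags start, 5 items
  4: count_flags returns 33
  5: intermediate pair 33, 3
Execution walk:
  count_flags([9, 1, 11, 2, 10]) -> 0  [called from trim_outliers, line 17]
  map_offsets(0, 0) -> 0  [called from trim_outliers, line 20]
  trim_outliers([9, 1, 11, 2, 10]) -> 0  [called from main, line 32]
  audit_lot(0, 1) -> 0  [called from main, line 33]
Log origins:
  1: emitted by main (line 31)
  2: emitted by trim_outliers (line 16)
  3: emitted by count_flags (line 8)
  4: emitted by count_flags (line 12)
  5: emitted by trim_outliers (line 19)
  6: emitted by audit_lot (line 23)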